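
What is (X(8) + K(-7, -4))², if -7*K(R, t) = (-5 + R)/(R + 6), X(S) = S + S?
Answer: 10000/49 ≈ 204.08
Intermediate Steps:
X(S) = 2*S
K(R, t) = -(-5 + R)/(7*(6 + R)) (K(R, t) = -(-5 + R)/(7*(R + 6)) = -(-5 + R)/(7*(6 + R)))
(X(8) + K(-7, -4))² = (2*8 + (5 - 1*(-7))/(7*(6 - 7)))² = (16 + (⅐)*(5 + 7)/(-1))² = (16 + (⅐)*(-1)*12)² = (16 - 12/7)² = (100/7)² = 10000/49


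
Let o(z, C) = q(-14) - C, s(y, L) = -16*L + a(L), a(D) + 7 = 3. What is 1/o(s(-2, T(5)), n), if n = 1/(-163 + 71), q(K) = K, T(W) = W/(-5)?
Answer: -92/1287 ≈ -0.071484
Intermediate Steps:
T(W) = -W/5 (T(W) = W*(-⅕) = -W/5)
n = -1/92 (n = 1/(-92) = -1/92 ≈ -0.010870)
a(D) = -4 (a(D) = -7 + 3 = -4)
s(y, L) = -4 - 16*L (s(y, L) = -16*L - 4 = -4 - 16*L)
o(z, C) = -14 - C
1/o(s(-2, T(5)), n) = 1/(-14 - 1*(-1/92)) = 1/(-14 + 1/92) = 1/(-1287/92) = -92/1287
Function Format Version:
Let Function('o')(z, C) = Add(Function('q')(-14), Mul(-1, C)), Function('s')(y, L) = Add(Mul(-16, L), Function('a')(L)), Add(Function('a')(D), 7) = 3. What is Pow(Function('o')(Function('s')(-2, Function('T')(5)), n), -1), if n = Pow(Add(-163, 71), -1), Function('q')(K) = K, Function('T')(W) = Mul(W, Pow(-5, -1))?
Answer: Rational(-92, 1287) ≈ -0.071484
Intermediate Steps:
Function('T')(W) = Mul(Rational(-1, 5), W) (Function('T')(W) = Mul(W, Rational(-1, 5)) = Mul(Rational(-1, 5), W))
n = Rational(-1, 92) (n = Pow(-92, -1) = Rational(-1, 92) ≈ -0.010870)
Function('a')(D) = -4 (Function('a')(D) = Add(-7, 3) = -4)
Function('s')(y, L) = Add(-4, Mul(-16, L)) (Function('s')(y, L) = Add(Mul(-16, L), -4) = Add(-4, Mul(-16, L)))
Function('o')(z, C) = Add(-14, Mul(-1, C))
Pow(Function('o')(Function('s')(-2, Function('T')(5)), n), -1) = Pow(Add(-14, Mul(-1, Rational(-1, 92))), -1) = Pow(Add(-14, Rational(1, 92)), -1) = Pow(Rational(-1287, 92), -1) = Rational(-92, 1287)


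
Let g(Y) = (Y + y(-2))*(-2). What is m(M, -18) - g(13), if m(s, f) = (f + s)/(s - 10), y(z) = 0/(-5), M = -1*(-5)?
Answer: 143/5 ≈ 28.600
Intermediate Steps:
M = 5
y(z) = 0 (y(z) = 0*(-⅕) = 0)
g(Y) = -2*Y (g(Y) = (Y + 0)*(-2) = Y*(-2) = -2*Y)
m(s, f) = (f + s)/(-10 + s)
m(M, -18) - g(13) = (-18 + 5)/(-10 + 5) - (-2)*13 = -13/(-5) - 1*(-26) = -⅕*(-13) + 26 = 13/5 + 26 = 143/5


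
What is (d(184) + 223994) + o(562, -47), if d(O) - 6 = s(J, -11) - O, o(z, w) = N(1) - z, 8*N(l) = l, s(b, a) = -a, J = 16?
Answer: 1786121/8 ≈ 2.2327e+5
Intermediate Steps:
N(l) = l/8
o(z, w) = ⅛ - z (o(z, w) = (⅛)*1 - z = ⅛ - z)
d(O) = 17 - O (d(O) = 6 + (-1*(-11) - O) = 6 + (11 - O) = 17 - O)
(d(184) + 223994) + o(562, -47) = ((17 - 1*184) + 223994) + (⅛ - 1*562) = ((17 - 184) + 223994) + (⅛ - 562) = (-167 + 223994) - 4495/8 = 223827 - 4495/8 = 1786121/8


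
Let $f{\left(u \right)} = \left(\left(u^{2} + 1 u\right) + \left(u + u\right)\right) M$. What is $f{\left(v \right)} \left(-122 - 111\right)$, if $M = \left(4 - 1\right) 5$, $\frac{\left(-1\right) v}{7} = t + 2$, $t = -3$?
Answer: $-244650$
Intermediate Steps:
$v = 7$ ($v = - 7 \left(-3 + 2\right) = \left(-7\right) \left(-1\right) = 7$)
$M = 15$ ($M = 3 \cdot 5 = 15$)
$f{\left(u \right)} = 15 u^{2} + 45 u$ ($f{\left(u \right)} = \left(\left(u^{2} + 1 u\right) + \left(u + u\right)\right) 15 = \left(\left(u^{2} + u\right) + 2 u\right) 15 = \left(\left(u + u^{2}\right) + 2 u\right) 15 = \left(u^{2} + 3 u\right) 15 = 15 u^{2} + 45 u$)
$f{\left(v \right)} \left(-122 - 111\right) = 15 \cdot 7 \left(3 + 7\right) \left(-122 - 111\right) = 15 \cdot 7 \cdot 10 \left(-233\right) = 1050 \left(-233\right) = -244650$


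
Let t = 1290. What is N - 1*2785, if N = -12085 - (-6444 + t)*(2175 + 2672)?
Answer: 24966568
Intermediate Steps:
N = 24969353 (N = -12085 - (-6444 + 1290)*(2175 + 2672) = -12085 - (-5154)*4847 = -12085 - 1*(-24981438) = -12085 + 24981438 = 24969353)
N - 1*2785 = 24969353 - 1*2785 = 24969353 - 2785 = 24966568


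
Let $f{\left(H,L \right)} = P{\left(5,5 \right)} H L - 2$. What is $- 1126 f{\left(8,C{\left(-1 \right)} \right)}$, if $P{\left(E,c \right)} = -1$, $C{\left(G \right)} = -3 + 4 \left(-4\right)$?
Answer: $-168900$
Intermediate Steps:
$C{\left(G \right)} = -19$ ($C{\left(G \right)} = -3 - 16 = -19$)
$f{\left(H,L \right)} = -2 - H L$ ($f{\left(H,L \right)} = - H L - 2 = -2 - H L$)
$- 1126 f{\left(8,C{\left(-1 \right)} \right)} = - 1126 \left(-2 - 8 \left(-19\right)\right) = - 1126 \left(-2 + 152\right) = \left(-1126\right) 150 = -168900$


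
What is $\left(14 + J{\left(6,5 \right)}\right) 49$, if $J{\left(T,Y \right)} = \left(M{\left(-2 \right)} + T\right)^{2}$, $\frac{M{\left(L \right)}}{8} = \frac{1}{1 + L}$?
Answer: $882$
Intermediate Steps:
$M{\left(L \right)} = \frac{8}{1 + L}$
$J{\left(T,Y \right)} = \left(-8 + T\right)^{2}$ ($J{\left(T,Y \right)} = \left(\frac{8}{1 - 2} + T\right)^{2} = \left(\frac{8}{-1} + T\right)^{2} = \left(8 \left(-1\right) + T\right)^{2} = \left(-8 + T\right)^{2}$)
$\left(14 + J{\left(6,5 \right)}\right) 49 = \left(14 + \left(-8 + 6\right)^{2}\right) 49 = \left(14 + \left(-2\right)^{2}\right) 49 = \left(14 + 4\right) 49 = 18 \cdot 49 = 882$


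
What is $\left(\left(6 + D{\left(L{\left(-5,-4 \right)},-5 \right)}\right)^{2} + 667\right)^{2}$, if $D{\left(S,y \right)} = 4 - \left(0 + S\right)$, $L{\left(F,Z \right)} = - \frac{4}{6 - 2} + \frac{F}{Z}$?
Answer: $\frac{148669249}{256} \approx 5.8074 \cdot 10^{5}$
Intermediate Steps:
$L{\left(F,Z \right)} = -1 + \frac{F}{Z}$ ($L{\left(F,Z \right)} = - \frac{4}{6 - 2} + \frac{F}{Z} = - \frac{4}{4} + \frac{F}{Z} = \left(-4\right) \frac{1}{4} + \frac{F}{Z} = -1 + \frac{F}{Z}$)
$D{\left(S,y \right)} = 4 - S$
$\left(\left(6 + D{\left(L{\left(-5,-4 \right)},-5 \right)}\right)^{2} + 667\right)^{2} = \left(\left(6 + \left(4 - \frac{-5 - -4}{-4}\right)\right)^{2} + 667\right)^{2} = \left(\left(6 + \left(4 - - \frac{-5 + 4}{4}\right)\right)^{2} + 667\right)^{2} = \left(\left(6 + \left(4 - \left(- \frac{1}{4}\right) \left(-1\right)\right)\right)^{2} + 667\right)^{2} = \left(\left(6 + \left(4 - \frac{1}{4}\right)\right)^{2} + 667\right)^{2} = \left(\left(6 + \frac{15}{4}\right)^{2} + 667\right)^{2} = \left(\left(\frac{39}{4}\right)^{2} + 667\right)^{2} = \left(\frac{1521}{16} + 667\right)^{2} = \left(\frac{12193}{16}\right)^{2} = \frac{148669249}{256}$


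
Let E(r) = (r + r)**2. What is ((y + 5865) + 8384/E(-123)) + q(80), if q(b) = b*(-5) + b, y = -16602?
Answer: -167279257/15129 ≈ -11057.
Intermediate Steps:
E(r) = 4*r**2 (E(r) = (2*r)**2 = 4*r**2)
q(b) = -4*b (q(b) = -5*b + b = -4*b)
((y + 5865) + 8384/E(-123)) + q(80) = ((-16602 + 5865) + 8384/((4*(-123)**2))) - 4*80 = (-10737 + 8384/((4*15129))) - 320 = (-10737 + 8384/60516) - 320 = (-10737 + 8384*(1/60516)) - 320 = (-10737 + 2096/15129) - 320 = -162437977/15129 - 320 = -167279257/15129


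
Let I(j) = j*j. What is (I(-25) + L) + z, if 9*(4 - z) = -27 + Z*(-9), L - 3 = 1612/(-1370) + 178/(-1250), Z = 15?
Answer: 55543307/85625 ≈ 648.68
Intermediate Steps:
I(j) = j²
L = 143932/85625 (L = 3 + (1612/(-1370) + 178/(-1250)) = 3 + (1612*(-1/1370) + 178*(-1/1250)) = 3 + (-806/685 - 89/625) = 3 - 112943/85625 = 143932/85625 ≈ 1.6810)
z = 22 (z = 4 - (-27 + 15*(-9))/9 = 4 - (-27 - 135)/9 = 4 - ⅑*(-162) = 4 + 18 = 22)
(I(-25) + L) + z = ((-25)² + 143932/85625) + 22 = (625 + 143932/85625) + 22 = 53659557/85625 + 22 = 55543307/85625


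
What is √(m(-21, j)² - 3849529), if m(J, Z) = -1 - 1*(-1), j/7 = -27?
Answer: I*√3849529 ≈ 1962.0*I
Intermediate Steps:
j = -189 (j = 7*(-27) = -189)
m(J, Z) = 0 (m(J, Z) = -1 + 1 = 0)
√(m(-21, j)² - 3849529) = √(0² - 3849529) = √(0 - 3849529) = √(-3849529) = I*√3849529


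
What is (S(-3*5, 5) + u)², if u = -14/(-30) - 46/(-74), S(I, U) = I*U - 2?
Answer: 1775021161/308025 ≈ 5762.6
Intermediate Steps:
S(I, U) = -2 + I*U
u = 604/555 (u = -14*(-1/30) - 46*(-1/74) = 7/15 + 23/37 = 604/555 ≈ 1.0883)
(S(-3*5, 5) + u)² = ((-2 - 3*5*5) + 604/555)² = ((-2 - 15*5) + 604/555)² = ((-2 - 75) + 604/555)² = (-77 + 604/555)² = (-42131/555)² = 1775021161/308025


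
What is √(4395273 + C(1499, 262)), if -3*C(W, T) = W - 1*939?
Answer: √39555777/3 ≈ 2096.4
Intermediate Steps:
C(W, T) = 313 - W/3 (C(W, T) = -(W - 1*939)/3 = -(W - 939)/3 = -(-939 + W)/3 = 313 - W/3)
√(4395273 + C(1499, 262)) = √(4395273 + (313 - ⅓*1499)) = √(4395273 + (313 - 1499/3)) = √(4395273 - 560/3) = √(13185259/3) = √39555777/3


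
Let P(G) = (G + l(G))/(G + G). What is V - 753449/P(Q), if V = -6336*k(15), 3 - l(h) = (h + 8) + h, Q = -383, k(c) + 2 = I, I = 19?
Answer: 268213399/189 ≈ 1.4191e+6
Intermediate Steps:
k(c) = 17 (k(c) = -2 + 19 = 17)
l(h) = -5 - 2*h (l(h) = 3 - ((h + 8) + h) = 3 - ((8 + h) + h) = 3 - (8 + 2*h) = 3 + (-8 - 2*h) = -5 - 2*h)
P(G) = (-5 - G)/(2*G) (P(G) = (G + (-5 - 2*G))/(G + G) = (-5 - G)/((2*G)) = (-5 - G)*(1/(2*G)) = (-5 - G)/(2*G))
V = -107712 (V = -6336*17 = -107712)
V - 753449/P(Q) = -107712 - 753449*(-766/(-5 - 1*(-383))) = -107712 - 753449*(-766/(-5 + 383)) = -107712 - 753449/((½)*(-1/383)*378) = -107712 - 753449/(-189/383) = -107712 - 753449*(-383/189) = -107712 + 288570967/189 = 268213399/189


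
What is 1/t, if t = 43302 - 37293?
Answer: 1/6009 ≈ 0.00016642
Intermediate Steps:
t = 6009
1/t = 1/6009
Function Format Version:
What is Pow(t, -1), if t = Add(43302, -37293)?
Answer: Rational(1, 6009) ≈ 0.00016642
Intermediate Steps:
t = 6009
Pow(t, -1) = Pow(6009, -1) = Rational(1, 6009)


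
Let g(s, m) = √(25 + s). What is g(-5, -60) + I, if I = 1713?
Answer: 1713 + 2*√5 ≈ 1717.5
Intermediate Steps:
g(-5, -60) + I = √(25 - 5) + 1713 = √20 + 1713 = 2*√5 + 1713 = 1713 + 2*√5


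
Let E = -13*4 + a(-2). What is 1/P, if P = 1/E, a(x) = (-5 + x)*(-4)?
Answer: -24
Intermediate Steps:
a(x) = 20 - 4*x
E = -24 (E = -13*4 + (20 - 4*(-2)) = -52 + (20 + 8) = -52 + 28 = -24)
P = -1/24 (P = 1/(-24) = -1/24 ≈ -0.041667)
1/P = 1/(-1/24) = -24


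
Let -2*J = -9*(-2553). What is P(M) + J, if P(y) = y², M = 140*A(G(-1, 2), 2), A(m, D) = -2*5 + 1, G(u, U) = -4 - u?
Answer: 3152223/2 ≈ 1.5761e+6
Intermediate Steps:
J = -22977/2 (J = -(-9)*(-2553)/2 = -½*22977 = -22977/2 ≈ -11489.)
A(m, D) = -9 (A(m, D) = -10 + 1 = -9)
M = -1260 (M = 140*(-9) = -1260)
P(M) + J = (-1260)² - 22977/2 = 1587600 - 22977/2 = 3152223/2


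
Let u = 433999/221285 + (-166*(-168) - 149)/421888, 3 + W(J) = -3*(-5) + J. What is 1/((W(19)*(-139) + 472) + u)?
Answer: -93357486080/358023436894233 ≈ -0.00026076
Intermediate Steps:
W(J) = 12 + J (W(J) = -3 + (-3*(-5) + J) = -3 + (15 + J) = 12 + J)
u = 189237194727/93357486080 (u = 433999*(1/221285) + (27888 - 149)*(1/421888) = 433999/221285 + 27739*(1/421888) = 433999/221285 + 27739/421888 = 189237194727/93357486080 ≈ 2.0270)
1/((W(19)*(-139) + 472) + u) = 1/(((12 + 19)*(-139) + 472) + 189237194727/93357486080) = 1/((31*(-139) + 472) + 189237194727/93357486080) = 1/((-4309 + 472) + 189237194727/93357486080) = 1/(-3837 + 189237194727/93357486080) = 1/(-358023436894233/93357486080) = -93357486080/358023436894233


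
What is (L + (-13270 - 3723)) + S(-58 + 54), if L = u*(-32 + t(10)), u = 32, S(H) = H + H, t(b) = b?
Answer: -17705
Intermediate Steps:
S(H) = 2*H
L = -704 (L = 32*(-32 + 10) = 32*(-22) = -704)
(L + (-13270 - 3723)) + S(-58 + 54) = (-704 + (-13270 - 3723)) + 2*(-58 + 54) = (-704 - 16993) + 2*(-4) = -17697 - 8 = -17705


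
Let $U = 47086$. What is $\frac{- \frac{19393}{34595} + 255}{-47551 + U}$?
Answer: $- \frac{800212}{1462425} \approx -0.54718$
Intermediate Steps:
$\frac{- \frac{19393}{34595} + 255}{-47551 + U} = \frac{- \frac{19393}{34595} + 255}{-47551 + 47086} = \frac{- \frac{19393}{34595} + 255}{-465} = \left(\left(-1\right) \frac{1763}{3145} + 255\right) \left(- \frac{1}{465}\right) = \left(- \frac{1763}{3145} + 255\right) \left(- \frac{1}{465}\right) = \frac{800212}{3145} \left(- \frac{1}{465}\right) = - \frac{800212}{1462425}$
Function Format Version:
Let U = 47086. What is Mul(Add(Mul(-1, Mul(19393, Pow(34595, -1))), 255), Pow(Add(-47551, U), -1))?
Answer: Rational(-800212, 1462425) ≈ -0.54718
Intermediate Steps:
Mul(Add(Mul(-1, Mul(19393, Pow(34595, -1))), 255), Pow(Add(-47551, U), -1)) = Mul(Add(Mul(-1, Mul(19393, Pow(34595, -1))), 255), Pow(Add(-47551, 47086), -1)) = Mul(Add(Mul(-1, Mul(19393, Rational(1, 34595))), 255), Pow(-465, -1)) = Mul(Add(Mul(-1, Rational(1763, 3145)), 255), Rational(-1, 465)) = Mul(Add(Rational(-1763, 3145), 255), Rational(-1, 465)) = Mul(Rational(800212, 3145), Rational(-1, 465)) = Rational(-800212, 1462425)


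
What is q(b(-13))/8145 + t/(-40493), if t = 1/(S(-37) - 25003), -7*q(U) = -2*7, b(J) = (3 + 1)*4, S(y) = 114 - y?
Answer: 670890739/2732191477740 ≈ 0.00024555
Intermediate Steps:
b(J) = 16 (b(J) = 4*4 = 16)
q(U) = 2 (q(U) = -(-2)*7/7 = -1/7*(-14) = 2)
t = -1/24852 (t = 1/((114 - 1*(-37)) - 25003) = 1/((114 + 37) - 25003) = 1/(151 - 25003) = 1/(-24852) = -1/24852 ≈ -4.0238e-5)
q(b(-13))/8145 + t/(-40493) = 2/8145 - 1/24852/(-40493) = 2*(1/8145) - 1/24852*(-1/40493) = 2/8145 + 1/1006332036 = 670890739/2732191477740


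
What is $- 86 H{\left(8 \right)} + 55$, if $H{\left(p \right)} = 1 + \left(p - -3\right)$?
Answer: $-977$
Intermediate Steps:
$H{\left(p \right)} = 4 + p$ ($H{\left(p \right)} = 1 + \left(p + 3\right) = 1 + \left(3 + p\right) = 4 + p$)
$- 86 H{\left(8 \right)} + 55 = - 86 \left(4 + 8\right) + 55 = \left(-86\right) 12 + 55 = -1032 + 55 = -977$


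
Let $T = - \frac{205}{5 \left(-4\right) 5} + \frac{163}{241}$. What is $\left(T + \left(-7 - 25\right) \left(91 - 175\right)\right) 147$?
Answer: $\frac{1906487247}{4820} \approx 3.9554 \cdot 10^{5}$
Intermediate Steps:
$T = \frac{13141}{4820}$ ($T = - \frac{205}{\left(-20\right) 5} + 163 \cdot \frac{1}{241} = - \frac{205}{-100} + \frac{163}{241} = \left(-205\right) \left(- \frac{1}{100}\right) + \frac{163}{241} = \frac{41}{20} + \frac{163}{241} = \frac{13141}{4820} \approx 2.7263$)
$\left(T + \left(-7 - 25\right) \left(91 - 175\right)\right) 147 = \left(\frac{13141}{4820} + \left(-7 - 25\right) \left(91 - 175\right)\right) 147 = \left(\frac{13141}{4820} - -2688\right) 147 = \left(\frac{13141}{4820} + 2688\right) 147 = \frac{12969301}{4820} \cdot 147 = \frac{1906487247}{4820}$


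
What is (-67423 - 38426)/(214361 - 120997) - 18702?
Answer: -1746199377/93364 ≈ -18703.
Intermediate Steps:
(-67423 - 38426)/(214361 - 120997) - 18702 = -105849/93364 - 18702 = -1746199377/93364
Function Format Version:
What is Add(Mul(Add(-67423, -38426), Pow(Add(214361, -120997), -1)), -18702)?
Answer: Rational(-1746199377, 93364) ≈ -18703.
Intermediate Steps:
Add(Mul(Add(-67423, -38426), Pow(Add(214361, -120997), -1)), -18702) = Add(Mul(-105849, Pow(93364, -1)), -18702) = Add(Mul(-105849, Rational(1, 93364)), -18702) = Add(Rational(-105849, 93364), -18702) = Rational(-1746199377, 93364)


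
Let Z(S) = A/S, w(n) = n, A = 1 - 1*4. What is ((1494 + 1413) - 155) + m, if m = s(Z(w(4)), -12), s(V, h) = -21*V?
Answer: 11071/4 ≈ 2767.8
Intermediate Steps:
A = -3 (A = 1 - 4 = -3)
Z(S) = -3/S
m = 63/4 (m = -(-63)/4 = -21*(-3/4) = 63/4 ≈ 15.750)
((1494 + 1413) - 155) + m = ((1494 + 1413) - 155) + 63/4 = (2907 - 155) + 63/4 = 2752 + 63/4 = 11071/4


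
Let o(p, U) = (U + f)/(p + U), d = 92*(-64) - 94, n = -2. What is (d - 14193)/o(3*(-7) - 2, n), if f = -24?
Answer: -504375/26 ≈ -19399.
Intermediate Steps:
d = -5982 (d = -5888 - 94 = -5982)
o(p, U) = (-24 + U)/(U + p) (o(p, U) = (U - 24)/(p + U) = (-24 + U)/(U + p))
(d - 14193)/o(3*(-7) - 2, n) = (-5982 - 14193)/(((-24 - 2)/(-2 + (3*(-7) - 2)))) = -20175/(-26/(-2 + (-21 - 2))) = -20175/(-26/(-2 - 23)) = -20175/(-26/(-25)) = -20175/((-1/25*(-26))) = -20175/26/25 = -20175*25/26 = -504375/26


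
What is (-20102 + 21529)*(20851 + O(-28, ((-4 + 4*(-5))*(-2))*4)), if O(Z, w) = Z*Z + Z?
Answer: 30833189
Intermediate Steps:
O(Z, w) = Z + Z² (O(Z, w) = Z² + Z = Z + Z²)
(-20102 + 21529)*(20851 + O(-28, ((-4 + 4*(-5))*(-2))*4)) = (-20102 + 21529)*(20851 - 28*(1 - 28)) = 1427*(20851 - 28*(-27)) = 1427*(20851 + 756) = 1427*21607 = 30833189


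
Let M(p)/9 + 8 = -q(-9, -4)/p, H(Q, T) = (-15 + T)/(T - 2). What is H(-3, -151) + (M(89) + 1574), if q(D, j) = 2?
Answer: 20464754/13617 ≈ 1502.9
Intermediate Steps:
H(Q, T) = (-15 + T)/(-2 + T)
M(p) = -72 - 18/p (M(p) = -72 + 9*(-2/p) = -72 - 18/p)
H(-3, -151) + (M(89) + 1574) = (-15 - 151)/(-2 - 151) + ((-72 - 18/89) + 1574) = -166/(-153) + ((-72 - 18*1/89) + 1574) = -1/153*(-166) + ((-72 - 18/89) + 1574) = 166/153 + (-6426/89 + 1574) = 166/153 + 133660/89 = 20464754/13617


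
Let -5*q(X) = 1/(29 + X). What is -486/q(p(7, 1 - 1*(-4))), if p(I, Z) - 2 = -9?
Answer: 53460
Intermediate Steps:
p(I, Z) = -7 (p(I, Z) = 2 - 9 = -7)
q(X) = -1/(5*(29 + X))
-486/q(p(7, 1 - 1*(-4))) = -486/((-1/(145 + 5*(-7)))) = -486/((-1/(145 - 35))) = -486/((-1/110)) = -486/((-1*1/110)) = -486/(-1/110) = -486*(-110) = 53460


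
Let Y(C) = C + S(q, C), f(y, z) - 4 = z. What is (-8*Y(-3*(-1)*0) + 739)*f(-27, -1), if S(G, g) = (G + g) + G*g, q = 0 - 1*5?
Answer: 2337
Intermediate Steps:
f(y, z) = 4 + z
q = -5 (q = 0 - 5 = -5)
S(G, g) = G + g + G*g
Y(C) = -5 - 3*C (Y(C) = C + (-5 + C - 5*C) = C + (-5 - 4*C) = -5 - 3*C)
(-8*Y(-3*(-1)*0) + 739)*f(-27, -1) = (-8*(-5 - 3*(-3*(-1))*0) + 739)*(4 - 1) = (-8*(-5 - 9*0) + 739)*3 = (-8*(-5 - 3*0) + 739)*3 = (-8*(-5 + 0) + 739)*3 = (-8*(-5) + 739)*3 = (40 + 739)*3 = 779*3 = 2337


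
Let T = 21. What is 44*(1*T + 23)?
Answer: 1936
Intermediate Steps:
44*(1*T + 23) = 44*(1*21 + 23) = 44*(21 + 23) = 44*44 = 1936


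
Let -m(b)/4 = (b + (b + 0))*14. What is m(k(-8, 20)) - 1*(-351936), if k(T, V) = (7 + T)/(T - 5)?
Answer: 4575056/13 ≈ 3.5193e+5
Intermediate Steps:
k(T, V) = (7 + T)/(-5 + T)
m(b) = -112*b (m(b) = -4*(b + (b + 0))*14 = -4*(b + b)*14 = -4*2*b*14 = -112*b)
m(k(-8, 20)) - 1*(-351936) = -112*(7 - 8)/(-5 - 8) - 1*(-351936) = -112*(-1)/(-13) + 351936 = -(-112)*(-1)/13 + 351936 = -112*1/13 + 351936 = -112/13 + 351936 = 4575056/13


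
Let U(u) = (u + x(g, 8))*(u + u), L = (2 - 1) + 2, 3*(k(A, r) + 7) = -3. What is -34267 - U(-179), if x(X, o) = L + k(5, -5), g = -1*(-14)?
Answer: -100139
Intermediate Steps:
k(A, r) = -8 (k(A, r) = -7 + (1/3)*(-3) = -7 - 1 = -8)
L = 3 (L = 1 + 2 = 3)
g = 14
x(X, o) = -5 (x(X, o) = 3 - 8 = -5)
U(u) = 2*u*(-5 + u) (U(u) = (u - 5)*(u + u) = (-5 + u)*(2*u) = 2*u*(-5 + u))
-34267 - U(-179) = -34267 - 2*(-179)*(-5 - 179) = -34267 - 2*(-179)*(-184) = -34267 - 1*65872 = -34267 - 65872 = -100139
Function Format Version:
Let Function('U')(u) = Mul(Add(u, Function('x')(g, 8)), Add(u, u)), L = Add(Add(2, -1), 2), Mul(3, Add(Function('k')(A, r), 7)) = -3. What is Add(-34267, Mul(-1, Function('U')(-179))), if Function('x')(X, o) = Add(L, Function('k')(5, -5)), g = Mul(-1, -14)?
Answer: -100139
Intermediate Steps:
Function('k')(A, r) = -8 (Function('k')(A, r) = Add(-7, Mul(Rational(1, 3), -3)) = Add(-7, -1) = -8)
L = 3 (L = Add(1, 2) = 3)
g = 14
Function('x')(X, o) = -5 (Function('x')(X, o) = Add(3, -8) = -5)
Function('U')(u) = Mul(2, u, Add(-5, u)) (Function('U')(u) = Mul(Add(u, -5), Add(u, u)) = Mul(Add(-5, u), Mul(2, u)) = Mul(2, u, Add(-5, u)))
Add(-34267, Mul(-1, Function('U')(-179))) = Add(-34267, Mul(-1, Mul(2, -179, Add(-5, -179)))) = Add(-34267, Mul(-1, Mul(2, -179, -184))) = Add(-34267, Mul(-1, 65872)) = Add(-34267, -65872) = -100139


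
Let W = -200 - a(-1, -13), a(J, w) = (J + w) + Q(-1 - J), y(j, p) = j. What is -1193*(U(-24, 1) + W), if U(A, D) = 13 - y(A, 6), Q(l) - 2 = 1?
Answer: 181336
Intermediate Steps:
Q(l) = 3 (Q(l) = 2 + 1 = 3)
a(J, w) = 3 + J + w (a(J, w) = (J + w) + 3 = 3 + J + w)
U(A, D) = 13 - A
W = -189 (W = -200 - (3 - 1 - 13) = -200 - 1*(-11) = -200 + 11 = -189)
-1193*(U(-24, 1) + W) = -1193*((13 - 1*(-24)) - 189) = -1193*((13 + 24) - 189) = -1193*(37 - 189) = -1193*(-152) = 181336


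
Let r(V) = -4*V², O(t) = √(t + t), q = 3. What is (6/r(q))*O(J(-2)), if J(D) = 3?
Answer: -√6/6 ≈ -0.40825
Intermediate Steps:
O(t) = √2*√t (O(t) = √(2*t) = √2*√t)
(6/r(q))*O(J(-2)) = (6/((-4*3²)))*(√2*√3) = (6/((-4*9)))*√6 = (6/(-36))*√6 = (6*(-1/36))*√6 = -√6/6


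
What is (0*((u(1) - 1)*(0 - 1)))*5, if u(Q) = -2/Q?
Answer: 0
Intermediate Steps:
(0*((u(1) - 1)*(0 - 1)))*5 = (0*((-2/1 - 1)*(0 - 1)))*5 = (0*((-2*1 - 1)*(-1)))*5 = (0*((-2 - 1)*(-1)))*5 = (0*(-3*(-1)))*5 = (0*3)*5 = 0*5 = 0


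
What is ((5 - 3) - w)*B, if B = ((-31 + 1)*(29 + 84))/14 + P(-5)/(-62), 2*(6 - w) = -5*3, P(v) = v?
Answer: 2416265/868 ≈ 2783.7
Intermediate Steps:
w = 27/2 (w = 6 - (-5)*3/2 = 6 - ½*(-15) = 6 + 15/2 = 27/2 ≈ 13.500)
B = -105055/434 (B = ((-31 + 1)*(29 + 84))/14 - 5/(-62) = -30*113*(1/14) - 5*(-1/62) = -3390*1/14 + 5/62 = -1695/7 + 5/62 = -105055/434 ≈ -242.06)
((5 - 3) - w)*B = ((5 - 3) - 1*27/2)*(-105055/434) = (2 - 27/2)*(-105055/434) = -23/2*(-105055/434) = 2416265/868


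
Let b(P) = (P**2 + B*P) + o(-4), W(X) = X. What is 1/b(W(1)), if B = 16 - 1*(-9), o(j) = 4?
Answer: 1/30 ≈ 0.033333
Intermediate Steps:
B = 25 (B = 16 + 9 = 25)
b(P) = 4 + P**2 + 25*P (b(P) = (P**2 + 25*P) + 4 = 4 + P**2 + 25*P)
1/b(W(1)) = 1/(4 + 1**2 + 25*1) = 1/(4 + 1 + 25) = 1/30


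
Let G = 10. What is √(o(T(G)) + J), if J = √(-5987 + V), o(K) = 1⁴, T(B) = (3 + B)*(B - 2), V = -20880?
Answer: √(1 + I*√26867) ≈ 9.0806 + 9.0254*I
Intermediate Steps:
T(B) = (-2 + B)*(3 + B) (T(B) = (3 + B)*(-2 + B) = (-2 + B)*(3 + B))
o(K) = 1
J = I*√26867 (J = √(-5987 - 20880) = √(-26867) = I*√26867 ≈ 163.91*I)
√(o(T(G)) + J) = √(1 + I*√26867)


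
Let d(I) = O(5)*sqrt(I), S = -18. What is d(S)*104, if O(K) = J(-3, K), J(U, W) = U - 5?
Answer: -2496*I*sqrt(2) ≈ -3529.9*I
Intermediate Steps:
J(U, W) = -5 + U
O(K) = -8 (O(K) = -5 - 3 = -8)
d(I) = -8*sqrt(I)
d(S)*104 = -24*I*sqrt(2)*104 = -2496*I*sqrt(2)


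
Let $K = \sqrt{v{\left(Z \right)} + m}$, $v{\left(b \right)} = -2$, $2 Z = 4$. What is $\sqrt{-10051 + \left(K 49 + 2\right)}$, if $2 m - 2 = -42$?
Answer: $\sqrt{-10049 + 49 i \sqrt{22}} \approx 1.146 + 100.25 i$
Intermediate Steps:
$m = -20$ ($m = 1 + \frac{1}{2} \left(-42\right) = 1 - 21 = -20$)
$Z = 2$ ($Z = \frac{1}{2} \cdot 4 = 2$)
$K = i \sqrt{22}$ ($K = \sqrt{-2 - 20} = \sqrt{-22} = i \sqrt{22} \approx 4.6904 i$)
$\sqrt{-10051 + \left(K 49 + 2\right)} = \sqrt{-10051 + \left(i \sqrt{22} \cdot 49 + 2\right)} = \sqrt{-10051 + \left(49 i \sqrt{22} + 2\right)} = \sqrt{-10051 + \left(2 + 49 i \sqrt{22}\right)} = \sqrt{-10049 + 49 i \sqrt{22}}$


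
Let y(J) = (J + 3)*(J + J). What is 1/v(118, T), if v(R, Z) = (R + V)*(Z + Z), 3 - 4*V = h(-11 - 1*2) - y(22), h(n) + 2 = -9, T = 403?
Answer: 1/319579 ≈ 3.1291e-6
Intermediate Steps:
h(n) = -11 (h(n) = -2 - 9 = -11)
y(J) = 2*J*(3 + J) (y(J) = (3 + J)*(2*J) = 2*J*(3 + J))
V = 557/2 (V = ¾ - (-11 - 2*22*(3 + 22))/4 = ¾ - (-11 - 2*22*25)/4 = ¾ - (-11 - 1*1100)/4 = ¾ - (-11 - 1100)/4 = ¾ - ¼*(-1111) = ¾ + 1111/4 = 557/2 ≈ 278.50)
v(R, Z) = 2*Z*(557/2 + R) (v(R, Z) = (R + 557/2)*(Z + Z) = (557/2 + R)*(2*Z) = 2*Z*(557/2 + R))
1/v(118, T) = 1/(403*(557 + 2*118)) = 1/(403*(557 + 236)) = 1/(403*793) = 1/319579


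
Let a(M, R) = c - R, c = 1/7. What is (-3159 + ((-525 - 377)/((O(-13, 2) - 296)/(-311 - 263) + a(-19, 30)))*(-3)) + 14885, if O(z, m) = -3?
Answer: 65300290/5613 ≈ 11634.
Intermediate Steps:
c = ⅐ ≈ 0.14286
a(M, R) = ⅐ - R
(-3159 + ((-525 - 377)/((O(-13, 2) - 296)/(-311 - 263) + a(-19, 30)))*(-3)) + 14885 = (-3159 + ((-525 - 377)/((-3 - 296)/(-311 - 263) + (⅐ - 1*30)))*(-3)) + 14885 = (-3159 - 902/(-299/(-574) + (⅐ - 30))*(-3)) + 14885 = (-3159 - 902/(-299*(-1/574) - 209/7)*(-3)) + 14885 = (-3159 - 902/(299/574 - 209/7)*(-3)) + 14885 = (-3159 - 902/(-16839/574)*(-3)) + 14885 = (-3159 - 902*(-574/16839)*(-3)) + 14885 = (-3159 + (517748/16839)*(-3)) + 14885 = (-3159 - 517748/5613) + 14885 = -18249215/5613 + 14885 = 65300290/5613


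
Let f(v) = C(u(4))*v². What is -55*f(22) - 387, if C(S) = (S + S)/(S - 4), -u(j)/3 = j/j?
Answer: -162429/7 ≈ -23204.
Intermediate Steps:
u(j) = -3 (u(j) = -3*j/j = -3*1 = -3)
C(S) = 2*S/(-4 + S) (C(S) = (2*S)/(-4 + S) = 2*S/(-4 + S))
f(v) = 6*v²/7 (f(v) = (2*(-3)/(-4 - 3))*v² = (2*(-3)/(-7))*v² = (2*(-3)*(-⅐))*v² = 6*v²/7)
-55*f(22) - 387 = -330*22²/7 - 387 = -330*484/7 - 387 = -55*2904/7 - 387 = -159720/7 - 387 = -162429/7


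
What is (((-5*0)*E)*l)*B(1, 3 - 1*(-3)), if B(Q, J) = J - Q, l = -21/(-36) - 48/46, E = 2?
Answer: 0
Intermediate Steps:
l = -127/276 (l = -21*(-1/36) - 48*1/46 = 7/12 - 24/23 = -127/276 ≈ -0.46014)
(((-5*0)*E)*l)*B(1, 3 - 1*(-3)) = ((-5*0*2)*(-127/276))*((3 - 1*(-3)) - 1*1) = ((0*2)*(-127/276))*((3 + 3) - 1) = (0*(-127/276))*(6 - 1) = 0*5 = 0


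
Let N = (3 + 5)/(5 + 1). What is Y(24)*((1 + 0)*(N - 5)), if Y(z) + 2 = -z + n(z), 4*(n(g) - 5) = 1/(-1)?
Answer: 935/12 ≈ 77.917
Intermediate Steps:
N = 4/3 (N = 8/6 = 8*(1/6) = 4/3 ≈ 1.3333)
n(g) = 19/4 (n(g) = 5 + (1/4)/(-1) = 5 + (1/4)*(-1) = 5 - 1/4 = 19/4)
Y(z) = 11/4 - z (Y(z) = -2 + (-z + 19/4) = -2 + (19/4 - z) = 11/4 - z)
Y(24)*((1 + 0)*(N - 5)) = (11/4 - 1*24)*((1 + 0)*(4/3 - 5)) = (11/4 - 24)*(1*(-11/3)) = -85/4*(-11/3) = 935/12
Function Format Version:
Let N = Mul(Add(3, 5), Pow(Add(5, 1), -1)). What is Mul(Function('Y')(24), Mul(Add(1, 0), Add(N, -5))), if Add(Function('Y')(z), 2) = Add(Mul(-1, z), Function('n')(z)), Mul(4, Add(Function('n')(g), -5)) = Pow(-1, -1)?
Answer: Rational(935, 12) ≈ 77.917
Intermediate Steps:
N = Rational(4, 3) (N = Mul(8, Pow(6, -1)) = Mul(8, Rational(1, 6)) = Rational(4, 3) ≈ 1.3333)
Function('n')(g) = Rational(19, 4) (Function('n')(g) = Add(5, Mul(Rational(1, 4), Pow(-1, -1))) = Add(5, Mul(Rational(1, 4), -1)) = Add(5, Rational(-1, 4)) = Rational(19, 4))
Function('Y')(z) = Add(Rational(11, 4), Mul(-1, z)) (Function('Y')(z) = Add(-2, Add(Mul(-1, z), Rational(19, 4))) = Add(-2, Add(Rational(19, 4), Mul(-1, z))) = Add(Rational(11, 4), Mul(-1, z)))
Mul(Function('Y')(24), Mul(Add(1, 0), Add(N, -5))) = Mul(Add(Rational(11, 4), Mul(-1, 24)), Mul(Add(1, 0), Add(Rational(4, 3), -5))) = Mul(Add(Rational(11, 4), -24), Mul(1, Rational(-11, 3))) = Mul(Rational(-85, 4), Rational(-11, 3)) = Rational(935, 12)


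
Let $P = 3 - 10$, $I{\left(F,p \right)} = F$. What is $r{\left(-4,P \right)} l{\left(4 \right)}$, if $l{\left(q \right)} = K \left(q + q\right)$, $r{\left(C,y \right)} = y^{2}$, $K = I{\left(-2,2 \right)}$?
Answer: $-784$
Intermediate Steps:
$K = -2$
$P = -7$ ($P = 3 - 10 = -7$)
$l{\left(q \right)} = - 4 q$ ($l{\left(q \right)} = - 2 \left(q + q\right) = - 2 \cdot 2 q = - 4 q$)
$r{\left(-4,P \right)} l{\left(4 \right)} = \left(-7\right)^{2} \left(\left(-4\right) 4\right) = 49 \left(-16\right) = -784$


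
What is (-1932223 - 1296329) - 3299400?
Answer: -6527952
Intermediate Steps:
(-1932223 - 1296329) - 3299400 = -3228552 - 3299400 = -6527952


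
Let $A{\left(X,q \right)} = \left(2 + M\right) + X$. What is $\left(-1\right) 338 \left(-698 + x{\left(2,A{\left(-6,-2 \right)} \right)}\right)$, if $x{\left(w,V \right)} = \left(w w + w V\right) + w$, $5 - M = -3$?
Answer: $231192$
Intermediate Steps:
$M = 8$ ($M = 5 - -3 = 5 + 3 = 8$)
$A{\left(X,q \right)} = 10 + X$ ($A{\left(X,q \right)} = \left(2 + 8\right) + X = 10 + X$)
$x{\left(w,V \right)} = w + w^{2} + V w$ ($x{\left(w,V \right)} = \left(w^{2} + V w\right) + w = w + w^{2} + V w$)
$\left(-1\right) 338 \left(-698 + x{\left(2,A{\left(-6,-2 \right)} \right)}\right) = \left(-1\right) 338 \left(-698 + 2 \left(1 + \left(10 - 6\right) + 2\right)\right) = - 338 \left(-698 + 2 \left(1 + 4 + 2\right)\right) = - 338 \left(-698 + 2 \cdot 7\right) = - 338 \left(-698 + 14\right) = \left(-338\right) \left(-684\right) = 231192$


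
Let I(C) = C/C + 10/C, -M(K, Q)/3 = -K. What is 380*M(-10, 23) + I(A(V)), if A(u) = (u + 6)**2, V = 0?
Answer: -205177/18 ≈ -11399.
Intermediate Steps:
A(u) = (6 + u)**2
M(K, Q) = 3*K (M(K, Q) = -(-3)*K = 3*K)
I(C) = 1 + 10/C
380*M(-10, 23) + I(A(V)) = 380*(3*(-10)) + (10 + (6 + 0)**2)/((6 + 0)**2) = 380*(-30) + (10 + 6**2)/(6**2) = -11400 + (10 + 36)/36 = -11400 + (1/36)*46 = -11400 + 23/18 = -205177/18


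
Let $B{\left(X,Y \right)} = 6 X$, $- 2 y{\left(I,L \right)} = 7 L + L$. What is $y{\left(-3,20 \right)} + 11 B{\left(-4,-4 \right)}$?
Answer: $-344$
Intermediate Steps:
$y{\left(I,L \right)} = - 4 L$ ($y{\left(I,L \right)} = - \frac{7 L + L}{2} = - \frac{8 L}{2} = - 4 L$)
$y{\left(-3,20 \right)} + 11 B{\left(-4,-4 \right)} = \left(-4\right) 20 + 11 \cdot 6 \left(-4\right) = -80 + 11 \left(-24\right) = -80 - 264 = -344$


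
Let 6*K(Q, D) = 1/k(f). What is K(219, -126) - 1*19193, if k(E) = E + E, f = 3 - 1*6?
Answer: -690949/36 ≈ -19193.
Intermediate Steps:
f = -3 (f = 3 - 6 = -3)
k(E) = 2*E
K(Q, D) = -1/36 (K(Q, D) = 1/(6*((2*(-3)))) = (⅙)/(-6) = (⅙)*(-⅙) = -1/36)
K(219, -126) - 1*19193 = -1/36 - 1*19193 = -1/36 - 19193 = -690949/36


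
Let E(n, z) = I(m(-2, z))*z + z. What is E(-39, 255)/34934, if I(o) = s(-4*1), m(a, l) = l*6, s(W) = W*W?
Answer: 4335/34934 ≈ 0.12409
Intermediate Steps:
s(W) = W²
m(a, l) = 6*l
I(o) = 16 (I(o) = (-4*1)² = (-4)² = 16)
E(n, z) = 17*z (E(n, z) = 16*z + z = 17*z)
E(-39, 255)/34934 = (17*255)/34934 = 4335*(1/34934) = 4335/34934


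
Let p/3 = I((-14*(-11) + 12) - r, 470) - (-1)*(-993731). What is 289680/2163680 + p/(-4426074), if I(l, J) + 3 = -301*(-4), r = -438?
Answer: 16093118849/19951266234 ≈ 0.80662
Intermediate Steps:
I(l, J) = 1201 (I(l, J) = -3 - 301*(-4) = -3 + 1204 = 1201)
p = -2977590 (p = 3*(1201 - (-1)*(-993731)) = 3*(1201 - 1*993731) = 3*(1201 - 993731) = 3*(-992530) = -2977590)
289680/2163680 + p/(-4426074) = 289680/2163680 - 2977590/(-4426074) = 289680*(1/2163680) - 2977590*(-1/4426074) = 3621/27046 + 496265/737679 = 16093118849/19951266234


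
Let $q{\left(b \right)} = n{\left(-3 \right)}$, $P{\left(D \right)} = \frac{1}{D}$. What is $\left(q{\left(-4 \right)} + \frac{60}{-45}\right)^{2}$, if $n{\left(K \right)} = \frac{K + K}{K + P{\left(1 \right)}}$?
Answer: $\frac{25}{9} \approx 2.7778$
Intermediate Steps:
$n{\left(K \right)} = \frac{2 K}{1 + K}$ ($n{\left(K \right)} = \frac{K + K}{K + 1^{-1}} = \frac{2 K}{K + 1} = \frac{2 K}{1 + K}$)
$q{\left(b \right)} = 3$ ($q{\left(b \right)} = 2 \left(-3\right) \frac{1}{1 - 3} = 2 \left(-3\right) \frac{1}{-2} = 2 \left(-3\right) \left(- \frac{1}{2}\right) = 3$)
$\left(q{\left(-4 \right)} + \frac{60}{-45}\right)^{2} = \left(3 + \frac{60}{-45}\right)^{2} = \left(3 + 60 \left(- \frac{1}{45}\right)\right)^{2} = \left(3 - \frac{4}{3}\right)^{2} = \left(\frac{5}{3}\right)^{2} = \frac{25}{9}$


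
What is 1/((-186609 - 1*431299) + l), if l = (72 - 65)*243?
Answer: -1/616207 ≈ -1.6228e-6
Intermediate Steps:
l = 1701 (l = 7*243 = 1701)
1/((-186609 - 1*431299) + l) = 1/((-186609 - 1*431299) + 1701) = 1/((-186609 - 431299) + 1701) = 1/(-617908 + 1701) = 1/(-616207) = -1/616207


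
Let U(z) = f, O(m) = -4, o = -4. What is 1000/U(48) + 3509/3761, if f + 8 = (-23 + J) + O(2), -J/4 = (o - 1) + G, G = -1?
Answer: -3722401/41371 ≈ -89.976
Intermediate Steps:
J = 24 (J = -4*((-4 - 1) - 1) = -4*(-5 - 1) = -4*(-6) = 24)
f = -11 (f = -8 + ((-23 + 24) - 4) = -8 + (1 - 4) = -8 - 3 = -11)
U(z) = -11
1000/U(48) + 3509/3761 = 1000/(-11) + 3509/3761 = 1000*(-1/11) + 3509*(1/3761) = -1000/11 + 3509/3761 = -3722401/41371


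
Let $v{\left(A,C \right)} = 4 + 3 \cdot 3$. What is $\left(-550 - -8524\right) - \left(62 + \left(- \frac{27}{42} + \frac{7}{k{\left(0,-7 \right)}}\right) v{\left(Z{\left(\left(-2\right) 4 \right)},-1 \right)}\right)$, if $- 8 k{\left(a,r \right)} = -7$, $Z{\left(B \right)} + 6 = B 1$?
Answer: $\frac{109429}{14} \approx 7816.4$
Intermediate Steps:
$Z{\left(B \right)} = -6 + B$ ($Z{\left(B \right)} = -6 + B 1 = -6 + B$)
$k{\left(a,r \right)} = \frac{7}{8}$ ($k{\left(a,r \right)} = \left(- \frac{1}{8}\right) \left(-7\right) = \frac{7}{8}$)
$v{\left(A,C \right)} = 13$ ($v{\left(A,C \right)} = 4 + 9 = 13$)
$\left(-550 - -8524\right) - \left(62 + \left(- \frac{27}{42} + \frac{7}{k{\left(0,-7 \right)}}\right) v{\left(Z{\left(\left(-2\right) 4 \right)},-1 \right)}\right) = \left(-550 - -8524\right) - \left(62 + \left(- \frac{27}{42} + \frac{7}{\frac{7}{8}}\right) 13\right) = \left(-550 + 8524\right) - \left(62 + \left(\left(-27\right) \frac{1}{42} + 7 \cdot \frac{8}{7}\right) 13\right) = 7974 - \left(62 + \left(- \frac{9}{14} + 8\right) 13\right) = 7974 - \left(62 + \frac{103}{14} \cdot 13\right) = 7974 - \left(62 + \frac{1339}{14}\right) = 7974 - \frac{2207}{14} = \frac{109429}{14}$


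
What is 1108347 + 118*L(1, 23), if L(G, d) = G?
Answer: 1108465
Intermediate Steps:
1108347 + 118*L(1, 23) = 1108347 + 118*1 = 1108347 + 118 = 1108465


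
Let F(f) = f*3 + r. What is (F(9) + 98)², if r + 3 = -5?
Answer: 13689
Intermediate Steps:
r = -8 (r = -3 - 5 = -8)
F(f) = -8 + 3*f (F(f) = f*3 - 8 = 3*f - 8 = -8 + 3*f)
(F(9) + 98)² = ((-8 + 3*9) + 98)² = ((-8 + 27) + 98)² = (19 + 98)² = 117² = 13689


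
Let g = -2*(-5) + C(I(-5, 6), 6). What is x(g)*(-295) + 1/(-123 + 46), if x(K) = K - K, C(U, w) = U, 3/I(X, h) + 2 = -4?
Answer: -1/77 ≈ -0.012987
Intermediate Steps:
I(X, h) = -½ (I(X, h) = 3/(-2 - 4) = 3/(-6) = 3*(-⅙) = -½)
g = 19/2 (g = -2*(-5) - ½ = 10 - ½ = 19/2 ≈ 9.5000)
x(K) = 0
x(g)*(-295) + 1/(-123 + 46) = 0*(-295) + 1/(-123 + 46) = 0 + 1/(-77) = 0 - 1/77 = -1/77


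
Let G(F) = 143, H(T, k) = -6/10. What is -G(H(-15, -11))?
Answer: -143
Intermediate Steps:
H(T, k) = -3/5 (H(T, k) = -6*1/10 = -3/5)
-G(H(-15, -11)) = -1*143 = -143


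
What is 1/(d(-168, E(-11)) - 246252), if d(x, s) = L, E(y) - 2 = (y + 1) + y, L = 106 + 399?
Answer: -1/245747 ≈ -4.0692e-6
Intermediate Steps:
L = 505
E(y) = 3 + 2*y (E(y) = 2 + ((y + 1) + y) = 2 + ((1 + y) + y) = 2 + (1 + 2*y) = 3 + 2*y)
d(x, s) = 505
1/(d(-168, E(-11)) - 246252) = 1/(505 - 246252) = 1/(-245747) = -1/245747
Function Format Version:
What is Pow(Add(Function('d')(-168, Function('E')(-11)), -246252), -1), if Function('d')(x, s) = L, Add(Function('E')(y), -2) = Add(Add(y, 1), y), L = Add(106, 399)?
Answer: Rational(-1, 245747) ≈ -4.0692e-6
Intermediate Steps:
L = 505
Function('E')(y) = Add(3, Mul(2, y)) (Function('E')(y) = Add(2, Add(Add(y, 1), y)) = Add(2, Add(Add(1, y), y)) = Add(2, Add(1, Mul(2, y))) = Add(3, Mul(2, y)))
Function('d')(x, s) = 505
Pow(Add(Function('d')(-168, Function('E')(-11)), -246252), -1) = Pow(Add(505, -246252), -1) = Pow(-245747, -1) = Rational(-1, 245747)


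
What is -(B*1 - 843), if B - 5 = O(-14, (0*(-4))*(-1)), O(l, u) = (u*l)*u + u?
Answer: 838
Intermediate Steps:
O(l, u) = u + l*u**2 (O(l, u) = (l*u)*u + u = l*u**2 + u = u + l*u**2)
B = 5 (B = 5 + ((0*(-4))*(-1))*(1 - 14*0*(-4)*(-1)) = 5 + (0*(-1))*(1 - 0*(-1)) = 5 + 0*(1 - 14*0) = 5 + 0*(1 + 0) = 5 + 0*1 = 5 + 0 = 5)
-(B*1 - 843) = -(5*1 - 843) = -(5 - 843) = -1*(-838) = 838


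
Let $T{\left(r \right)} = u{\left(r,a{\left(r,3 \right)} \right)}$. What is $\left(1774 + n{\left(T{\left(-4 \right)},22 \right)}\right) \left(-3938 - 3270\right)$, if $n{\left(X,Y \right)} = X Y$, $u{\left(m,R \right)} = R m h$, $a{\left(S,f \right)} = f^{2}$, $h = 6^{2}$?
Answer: $192727504$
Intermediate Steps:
$h = 36$
$u{\left(m,R \right)} = 36 R m$ ($u{\left(m,R \right)} = R m 36 = 36 R m$)
$T{\left(r \right)} = 324 r$ ($T{\left(r \right)} = 36 \cdot 3^{2} r = 36 \cdot 9 r = 324 r$)
$\left(1774 + n{\left(T{\left(-4 \right)},22 \right)}\right) \left(-3938 - 3270\right) = \left(1774 + 324 \left(-4\right) 22\right) \left(-3938 - 3270\right) = \left(1774 - 28512\right) \left(-7208\right) = \left(-26738\right) \left(-7208\right) = 192727504$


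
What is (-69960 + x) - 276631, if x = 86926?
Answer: -259665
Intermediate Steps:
(-69960 + x) - 276631 = (-69960 + 86926) - 276631 = 16966 - 276631 = -259665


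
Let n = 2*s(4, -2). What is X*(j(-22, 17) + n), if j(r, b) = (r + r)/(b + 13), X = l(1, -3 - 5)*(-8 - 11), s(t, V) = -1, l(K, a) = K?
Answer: 988/15 ≈ 65.867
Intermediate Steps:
X = -19 (X = 1*(-8 - 11) = 1*(-19) = -19)
j(r, b) = 2*r/(13 + b) (j(r, b) = (2*r)/(13 + b) = 2*r/(13 + b))
n = -2 (n = 2*(-1) = -2)
X*(j(-22, 17) + n) = -19*(2*(-22)/(13 + 17) - 2) = -19*(2*(-22)/30 - 2) = -19*(2*(-22)*(1/30) - 2) = -19*(-22/15 - 2) = -19*(-52/15) = 988/15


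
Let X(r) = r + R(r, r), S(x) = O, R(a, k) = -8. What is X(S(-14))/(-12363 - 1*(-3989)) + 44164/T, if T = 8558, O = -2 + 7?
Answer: 184927505/35832346 ≈ 5.1609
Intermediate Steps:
O = 5
S(x) = 5
X(r) = -8 + r (X(r) = r - 8 = -8 + r)
X(S(-14))/(-12363 - 1*(-3989)) + 44164/T = (-8 + 5)/(-12363 - 1*(-3989)) + 44164/8558 = -3/(-12363 + 3989) + 44164*(1/8558) = -3/(-8374) + 22082/4279 = -3*(-1/8374) + 22082/4279 = 3/8374 + 22082/4279 = 184927505/35832346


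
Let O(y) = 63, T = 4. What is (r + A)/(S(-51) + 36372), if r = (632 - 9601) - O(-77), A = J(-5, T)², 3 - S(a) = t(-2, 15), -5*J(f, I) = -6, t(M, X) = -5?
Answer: -56441/227375 ≈ -0.24823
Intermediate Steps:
J(f, I) = 6/5 (J(f, I) = -⅕*(-6) = 6/5)
S(a) = 8 (S(a) = 3 - 1*(-5) = 3 + 5 = 8)
A = 36/25 (A = (6/5)² = 36/25 ≈ 1.4400)
r = -9032 (r = (632 - 9601) - 1*63 = -8969 - 63 = -9032)
(r + A)/(S(-51) + 36372) = (-9032 + 36/25)/(8 + 36372) = -225764/25/36380 = -225764/25*1/36380 = -56441/227375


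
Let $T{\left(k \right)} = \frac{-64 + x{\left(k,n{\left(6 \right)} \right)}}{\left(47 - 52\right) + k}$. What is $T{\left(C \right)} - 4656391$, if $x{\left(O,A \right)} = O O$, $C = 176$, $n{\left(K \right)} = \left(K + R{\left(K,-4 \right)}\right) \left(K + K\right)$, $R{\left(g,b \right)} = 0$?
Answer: $- \frac{265403983}{57} \approx -4.6562 \cdot 10^{6}$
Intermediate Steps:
$n{\left(K \right)} = 2 K^{2}$ ($n{\left(K \right)} = \left(K + 0\right) \left(K + K\right) = K 2 K = 2 K^{2}$)
$x{\left(O,A \right)} = O^{2}$
$T{\left(k \right)} = \frac{-64 + k^{2}}{-5 + k}$ ($T{\left(k \right)} = \frac{-64 + k^{2}}{\left(47 - 52\right) + k} = \frac{-64 + k^{2}}{-5 + k}$)
$T{\left(C \right)} - 4656391 = \frac{-64 + 176^{2}}{-5 + 176} - 4656391 = \frac{-64 + 30976}{171} - 4656391 = \frac{1}{171} \cdot 30912 - 4656391 = \frac{10304}{57} - 4656391 = - \frac{265403983}{57}$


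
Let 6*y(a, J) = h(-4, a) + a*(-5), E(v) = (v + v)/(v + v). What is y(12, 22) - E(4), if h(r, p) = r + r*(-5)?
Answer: -25/3 ≈ -8.3333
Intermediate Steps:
h(r, p) = -4*r (h(r, p) = r - 5*r = -4*r)
E(v) = 1 (E(v) = (2*v)/((2*v)) = (2*v)*(1/(2*v)) = 1)
y(a, J) = 8/3 - 5*a/6 (y(a, J) = (-4*(-4) + a*(-5))/6 = (16 - 5*a)/6 = 8/3 - 5*a/6)
y(12, 22) - E(4) = (8/3 - ⅚*12) - 1*1 = (8/3 - 10) - 1 = -22/3 - 1 = -25/3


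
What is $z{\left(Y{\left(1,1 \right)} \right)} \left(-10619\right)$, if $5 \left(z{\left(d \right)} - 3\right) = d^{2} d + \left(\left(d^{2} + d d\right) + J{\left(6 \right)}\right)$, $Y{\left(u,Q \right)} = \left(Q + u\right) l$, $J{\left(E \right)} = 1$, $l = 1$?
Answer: $- \frac{339808}{5} \approx -67962.0$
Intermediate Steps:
$Y{\left(u,Q \right)} = Q + u$ ($Y{\left(u,Q \right)} = \left(Q + u\right) 1 = Q + u$)
$z{\left(d \right)} = \frac{16}{5} + \frac{d^{3}}{5} + \frac{2 d^{2}}{5}$ ($z{\left(d \right)} = 3 + \frac{d^{2} d + \left(\left(d^{2} + d d\right) + 1\right)}{5} = 3 + \frac{d^{3} + \left(\left(d^{2} + d^{2}\right) + 1\right)}{5} = 3 + \frac{d^{3} + \left(2 d^{2} + 1\right)}{5} = 3 + \frac{d^{3} + \left(1 + 2 d^{2}\right)}{5} = 3 + \frac{1 + d^{3} + 2 d^{2}}{5} = 3 + \left(\frac{1}{5} + \frac{d^{3}}{5} + \frac{2 d^{2}}{5}\right) = \frac{16}{5} + \frac{d^{3}}{5} + \frac{2 d^{2}}{5}$)
$z{\left(Y{\left(1,1 \right)} \right)} \left(-10619\right) = \left(\frac{16}{5} + \frac{\left(1 + 1\right)^{3}}{5} + \frac{2 \left(1 + 1\right)^{2}}{5}\right) \left(-10619\right) = \left(\frac{16}{5} + \frac{2^{3}}{5} + \frac{2 \cdot 2^{2}}{5}\right) \left(-10619\right) = \left(\frac{16}{5} + \frac{1}{5} \cdot 8 + \frac{2}{5} \cdot 4\right) \left(-10619\right) = \left(\frac{16}{5} + \frac{8}{5} + \frac{8}{5}\right) \left(-10619\right) = \frac{32}{5} \left(-10619\right) = - \frac{339808}{5}$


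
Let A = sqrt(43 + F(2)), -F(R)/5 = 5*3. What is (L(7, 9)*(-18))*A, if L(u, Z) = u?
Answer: -504*I*sqrt(2) ≈ -712.76*I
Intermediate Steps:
F(R) = -75 (F(R) = -25*3 = -5*15 = -75)
A = 4*I*sqrt(2) (A = sqrt(43 - 75) = sqrt(-32) = 4*I*sqrt(2) ≈ 5.6569*I)
(L(7, 9)*(-18))*A = (7*(-18))*(4*I*sqrt(2)) = -504*I*sqrt(2)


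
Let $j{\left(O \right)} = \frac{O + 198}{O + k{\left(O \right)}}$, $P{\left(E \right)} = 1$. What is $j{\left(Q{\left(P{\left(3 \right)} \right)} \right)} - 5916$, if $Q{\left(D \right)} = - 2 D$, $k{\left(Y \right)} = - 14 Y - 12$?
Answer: $-5902$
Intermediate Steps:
$k{\left(Y \right)} = -12 - 14 Y$
$j{\left(O \right)} = \frac{198 + O}{-12 - 13 O}$ ($j{\left(O \right)} = \frac{O + 198}{O - \left(12 + 14 O\right)} = \frac{198 + O}{-12 - 13 O}$)
$j{\left(Q{\left(P{\left(3 \right)} \right)} \right)} - 5916 = \frac{-198 - \left(-2\right) 1}{12 + 13 \left(\left(-2\right) 1\right)} - 5916 = \frac{-198 - -2}{12 + 13 \left(-2\right)} - 5916 = \frac{-198 + 2}{12 - 26} - 5916 = \frac{1}{-14} \left(-196\right) - 5916 = \left(- \frac{1}{14}\right) \left(-196\right) - 5916 = 14 - 5916 = -5902$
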